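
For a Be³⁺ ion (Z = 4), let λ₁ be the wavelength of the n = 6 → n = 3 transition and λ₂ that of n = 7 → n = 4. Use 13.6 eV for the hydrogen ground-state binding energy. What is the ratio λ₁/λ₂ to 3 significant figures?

0.505

λ ∝ 1/ΔE ∝ 1/(1/n_f² − 1/n_i²), and the Z² and hc factors cancel in the ratio.
λ₁/λ₂ = (1/4² − 1/7²)/(1/3² − 1/6²) = 0.04209/0.08333 = 0.505.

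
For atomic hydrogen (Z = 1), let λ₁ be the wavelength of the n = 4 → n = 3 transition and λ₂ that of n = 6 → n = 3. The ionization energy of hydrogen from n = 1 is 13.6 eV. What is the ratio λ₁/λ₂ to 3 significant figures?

λ ∝ 1/ΔE ∝ 1/(1/n_f² − 1/n_i²), and the Z² and hc factors cancel in the ratio.
λ₁/λ₂ = (1/3² − 1/6²)/(1/3² − 1/4²) = 0.08333/0.04861 = 1.71.

1.71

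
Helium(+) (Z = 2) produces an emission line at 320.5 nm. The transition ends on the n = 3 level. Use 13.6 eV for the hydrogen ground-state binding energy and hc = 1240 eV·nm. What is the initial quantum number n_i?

n_i = 5

The photon energy is ΔE = hc/λ = 1240 / 320.5 = 3.869 eV.
With Z = 2, ΔE = 54.40 × (1/n_f² − 1/n_i²), so 1/n_f² − 1/n_i² = 0.07112.
With n_f = 3: 1/n_i² = 1/9 − 0.07112 = 0.03999, so n_i ≈ 5.00.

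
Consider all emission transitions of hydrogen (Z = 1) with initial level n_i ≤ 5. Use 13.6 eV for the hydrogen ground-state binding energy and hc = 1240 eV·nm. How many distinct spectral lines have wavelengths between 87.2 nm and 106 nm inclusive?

3

Enumerate all n_i → n_f pairs with 1 ≤ n_f < n_i ≤ 5 and compute λ = 1240 / [13.6·1·(1/n_f² − 1/n_i²)].
Lines falling in [87.2, 106] nm: 5→1 (94.98 nm), 4→1 (97.25 nm), 3→1 (102.6 nm).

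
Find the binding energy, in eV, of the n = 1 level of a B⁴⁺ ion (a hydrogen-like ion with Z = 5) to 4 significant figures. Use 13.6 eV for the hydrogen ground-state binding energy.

E_n = −13.6 Z²/n² = −340.0/n² eV for Z = 5.
E_1 = −340.0/1 = −340.0 eV, so ionization (to E = 0) requires 340.0 eV.

340.0 eV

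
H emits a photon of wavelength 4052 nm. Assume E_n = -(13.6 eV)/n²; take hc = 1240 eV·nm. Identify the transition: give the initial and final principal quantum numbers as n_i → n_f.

The photon energy is ΔE = hc/λ = 1240 / 4052 = 0.3060 eV.
With Z = 1, ΔE = 13.60 × (1/n_f² − 1/n_i²), so 1/n_f² − 1/n_i² = 0.02250.
Trying n_f = 4 gives 1/n_i² = 0.04000, i.e. n_i ≈ 5; this pair matches.

n_i = 5, n_f = 4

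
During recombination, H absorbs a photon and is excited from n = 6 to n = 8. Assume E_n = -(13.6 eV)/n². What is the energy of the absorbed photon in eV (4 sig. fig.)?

0.1653 eV

E_8 = −13.60/64 = −0.2125 eV and E_6 = −13.60/36 = −0.3778 eV.
The photon energy is |E_8 − E_6| = 0.1653 eV.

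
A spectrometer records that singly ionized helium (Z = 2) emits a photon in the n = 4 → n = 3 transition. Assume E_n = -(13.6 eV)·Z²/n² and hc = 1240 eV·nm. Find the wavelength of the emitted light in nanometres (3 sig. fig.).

469 nm

For Z = 2 the level energies scale as Z², so the effective Rydberg energy is 13.6 × 4 = 54.40 eV.
ΔE = 54.40 × (1/3² − 1/4²) = 54.40 × 0.04861 = 2.644 eV.
λ = hc/ΔE = 1240 / 2.644 = 469 nm.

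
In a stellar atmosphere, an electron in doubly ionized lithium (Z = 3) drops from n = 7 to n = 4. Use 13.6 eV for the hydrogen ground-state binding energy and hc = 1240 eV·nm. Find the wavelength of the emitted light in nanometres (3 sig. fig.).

241 nm

For Z = 3 the level energies scale as Z², so the effective Rydberg energy is 13.6 × 9 = 122.4 eV.
ΔE = 122.4 × (1/4² − 1/7²) = 122.4 × 0.04209 = 5.152 eV.
λ = hc/ΔE = 1240 / 5.152 = 241 nm.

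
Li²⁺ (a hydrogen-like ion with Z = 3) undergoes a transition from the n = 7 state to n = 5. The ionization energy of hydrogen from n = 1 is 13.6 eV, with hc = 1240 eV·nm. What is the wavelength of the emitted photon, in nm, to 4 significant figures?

517.1 nm

For Z = 3 the level energies scale as Z², so the effective Rydberg energy is 13.6 × 9 = 122.4 eV.
ΔE = 122.4 × (1/5² − 1/7²) = 122.4 × 0.01959 = 2.398 eV.
λ = hc/ΔE = 1240 / 2.398 = 517.1 nm.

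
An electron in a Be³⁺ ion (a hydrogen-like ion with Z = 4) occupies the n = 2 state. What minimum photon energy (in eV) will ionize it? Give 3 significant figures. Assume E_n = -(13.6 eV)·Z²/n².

E_n = −13.6 Z²/n² = −217.6/n² eV for Z = 4.
E_2 = −217.6/4 = −54.4 eV, so ionization (to E = 0) requires 54.4 eV.

54.4 eV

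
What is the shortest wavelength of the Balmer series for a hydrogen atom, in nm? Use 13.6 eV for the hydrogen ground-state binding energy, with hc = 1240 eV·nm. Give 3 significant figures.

The Balmer series has lower level n_f = 2; the series limit corresponds to n_i → ∞.
ΔE_max = 13.6 × 1 / 2² = 3.400 eV.
λ_min = 1240 / 3.400 = 365 nm.

365 nm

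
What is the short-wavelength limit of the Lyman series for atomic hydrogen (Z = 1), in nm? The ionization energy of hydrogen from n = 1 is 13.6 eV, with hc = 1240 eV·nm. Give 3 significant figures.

The Lyman series has lower level n_f = 1; the series limit corresponds to n_i → ∞.
ΔE_max = 13.6 × 1 / 1² = 13.60 eV.
λ_min = 1240 / 13.60 = 91.2 nm.

91.2 nm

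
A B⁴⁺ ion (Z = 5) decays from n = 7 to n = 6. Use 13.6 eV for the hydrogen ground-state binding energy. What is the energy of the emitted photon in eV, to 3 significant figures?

2.51 eV

The Bohr energies scale as Z², so for Z = 5: E_n = −340.0/n² eV.
E_7 = −340.0/49 = −6.939 eV and E_6 = −340.0/36 = −9.444 eV.
The photon energy is |E_7 − E_6| = 2.51 eV.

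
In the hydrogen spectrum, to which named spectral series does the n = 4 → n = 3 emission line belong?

Paschen

The series is set by the lower level: n_f = 3 is the Paschen series.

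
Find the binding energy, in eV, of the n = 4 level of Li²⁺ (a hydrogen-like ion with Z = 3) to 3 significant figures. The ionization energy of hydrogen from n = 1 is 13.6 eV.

7.65 eV

E_n = −13.6 Z²/n² = −122.4/n² eV for Z = 3.
E_4 = −122.4/16 = −7.65 eV, so ionization (to E = 0) requires 7.65 eV.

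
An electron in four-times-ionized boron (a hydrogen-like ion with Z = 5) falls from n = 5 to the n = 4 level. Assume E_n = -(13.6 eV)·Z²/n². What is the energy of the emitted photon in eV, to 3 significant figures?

The Bohr energies scale as Z², so for Z = 5: E_n = −340.0/n² eV.
E_5 = −340.0/25 = −13.60 eV and E_4 = −340.0/16 = −21.25 eV.
The photon energy is |E_5 − E_4| = 7.65 eV.

7.65 eV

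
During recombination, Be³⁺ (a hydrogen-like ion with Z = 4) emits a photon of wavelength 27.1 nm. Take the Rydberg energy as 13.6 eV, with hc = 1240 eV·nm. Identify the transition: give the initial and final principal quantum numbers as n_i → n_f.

The photon energy is ΔE = hc/λ = 1240 / 27.1 = 45.76 eV.
With Z = 4, ΔE = 217.6 × (1/n_f² − 1/n_i²), so 1/n_f² − 1/n_i² = 0.2103.
Trying n_f = 2 gives 1/n_i² = 0.03972, i.e. n_i ≈ 5; this pair matches.

n_i = 5, n_f = 2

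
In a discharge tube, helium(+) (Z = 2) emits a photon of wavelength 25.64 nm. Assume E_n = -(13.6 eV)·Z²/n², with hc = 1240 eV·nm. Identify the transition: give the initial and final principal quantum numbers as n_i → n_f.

n_i = 3, n_f = 1

The photon energy is ΔE = hc/λ = 1240 / 25.64 = 48.36 eV.
With Z = 2, ΔE = 54.40 × (1/n_f² − 1/n_i²), so 1/n_f² − 1/n_i² = 0.8890.
Trying n_f = 1 gives 1/n_i² = 0.1110, i.e. n_i ≈ 3; this pair matches.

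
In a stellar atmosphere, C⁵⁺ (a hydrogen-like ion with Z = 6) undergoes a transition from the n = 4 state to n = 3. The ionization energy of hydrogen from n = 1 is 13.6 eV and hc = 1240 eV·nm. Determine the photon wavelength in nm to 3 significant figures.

For Z = 6 the level energies scale as Z², so the effective Rydberg energy is 13.6 × 36 = 489.6 eV.
ΔE = 489.6 × (1/3² − 1/4²) = 489.6 × 0.04861 = 23.80 eV.
λ = hc/ΔE = 1240 / 23.80 = 52.1 nm.

52.1 nm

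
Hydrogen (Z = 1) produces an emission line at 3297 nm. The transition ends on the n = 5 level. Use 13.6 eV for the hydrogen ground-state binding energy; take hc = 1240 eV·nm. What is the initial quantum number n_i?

The photon energy is ΔE = hc/λ = 1240 / 3297 = 0.3761 eV.
With Z = 1, ΔE = 13.60 × (1/n_f² − 1/n_i²), so 1/n_f² − 1/n_i² = 0.02765.
With n_f = 5: 1/n_i² = 1/25 − 0.02765 = 0.01235, so n_i ≈ 9.00.

n_i = 9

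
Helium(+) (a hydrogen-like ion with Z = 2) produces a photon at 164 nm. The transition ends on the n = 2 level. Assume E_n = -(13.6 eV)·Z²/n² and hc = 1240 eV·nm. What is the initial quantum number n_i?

The photon energy is ΔE = hc/λ = 1240 / 164 = 7.561 eV.
With Z = 2, ΔE = 54.40 × (1/n_f² − 1/n_i²), so 1/n_f² − 1/n_i² = 0.1390.
With n_f = 2: 1/n_i² = 1/4 − 0.1390 = 0.1110, so n_i ≈ 3.00.

n_i = 3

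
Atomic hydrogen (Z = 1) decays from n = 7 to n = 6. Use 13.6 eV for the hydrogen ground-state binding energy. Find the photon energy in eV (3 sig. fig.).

0.100 eV

E_7 = −13.60/49 = −0.2776 eV and E_6 = −13.60/36 = −0.3778 eV.
The photon energy is |E_7 − E_6| = 0.100 eV.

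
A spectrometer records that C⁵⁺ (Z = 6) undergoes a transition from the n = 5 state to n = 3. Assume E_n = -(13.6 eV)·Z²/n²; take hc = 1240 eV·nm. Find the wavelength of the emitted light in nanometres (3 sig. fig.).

35.6 nm

For Z = 6 the level energies scale as Z², so the effective Rydberg energy is 13.6 × 36 = 489.6 eV.
ΔE = 489.6 × (1/3² − 1/5²) = 489.6 × 0.07111 = 34.82 eV.
λ = hc/ΔE = 1240 / 34.82 = 35.6 nm.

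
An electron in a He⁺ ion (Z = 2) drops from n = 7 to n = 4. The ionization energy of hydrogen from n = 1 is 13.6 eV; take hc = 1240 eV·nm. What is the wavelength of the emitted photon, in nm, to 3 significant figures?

For Z = 2 the level energies scale as Z², so the effective Rydberg energy is 13.6 × 4 = 54.40 eV.
ΔE = 54.40 × (1/4² − 1/7²) = 54.40 × 0.04209 = 2.290 eV.
λ = hc/ΔE = 1240 / 2.290 = 542 nm.

542 nm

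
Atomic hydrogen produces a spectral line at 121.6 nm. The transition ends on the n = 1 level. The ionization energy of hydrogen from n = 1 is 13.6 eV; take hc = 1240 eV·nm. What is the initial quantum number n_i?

The photon energy is ΔE = hc/λ = 1240 / 121.6 = 10.20 eV.
With Z = 1, ΔE = 13.60 × (1/n_f² − 1/n_i²), so 1/n_f² − 1/n_i² = 0.7498.
With n_f = 1: 1/n_i² = 1/1 − 0.7498 = 0.2502, so n_i ≈ 2.00.

n_i = 2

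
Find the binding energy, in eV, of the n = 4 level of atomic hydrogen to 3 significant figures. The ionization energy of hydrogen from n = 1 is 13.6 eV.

0.850 eV

E_4 = −13.60/16 = −0.850 eV, so ionization (to E = 0) requires 0.850 eV.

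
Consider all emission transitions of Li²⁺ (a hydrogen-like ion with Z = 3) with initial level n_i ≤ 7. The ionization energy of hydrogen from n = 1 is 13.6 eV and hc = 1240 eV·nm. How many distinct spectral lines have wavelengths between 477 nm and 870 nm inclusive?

2

Enumerate all n_i → n_f pairs with 1 ≤ n_f < n_i ≤ 7 and compute λ = 1240 / [13.6·9·(1/n_f² − 1/n_i²)].
Lines falling in [477, 870] nm: 7→5 (517.1 nm), 6→5 (828.9 nm).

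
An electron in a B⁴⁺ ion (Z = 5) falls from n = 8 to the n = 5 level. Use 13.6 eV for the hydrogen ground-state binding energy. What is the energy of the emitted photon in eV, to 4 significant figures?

The Bohr energies scale as Z², so for Z = 5: E_n = −340.0/n² eV.
E_8 = −340.0/64 = −5.313 eV and E_5 = −340.0/25 = −13.60 eV.
The photon energy is |E_8 − E_5| = 8.288 eV.

8.288 eV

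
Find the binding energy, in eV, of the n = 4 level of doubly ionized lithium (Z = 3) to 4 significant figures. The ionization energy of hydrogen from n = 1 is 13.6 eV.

7.650 eV

E_n = −13.6 Z²/n² = −122.4/n² eV for Z = 3.
E_4 = −122.4/16 = −7.650 eV, so ionization (to E = 0) requires 7.650 eV.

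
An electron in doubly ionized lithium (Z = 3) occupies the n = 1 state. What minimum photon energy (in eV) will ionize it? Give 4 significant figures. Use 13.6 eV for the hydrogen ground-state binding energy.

122.4 eV

E_n = −13.6 Z²/n² = −122.4/n² eV for Z = 3.
E_1 = −122.4/1 = −122.4 eV, so ionization (to E = 0) requires 122.4 eV.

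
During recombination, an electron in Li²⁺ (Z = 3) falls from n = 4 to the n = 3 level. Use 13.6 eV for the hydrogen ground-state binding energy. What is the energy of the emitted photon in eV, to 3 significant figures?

The Bohr energies scale as Z², so for Z = 3: E_n = −122.4/n² eV.
E_4 = −122.4/16 = −7.650 eV and E_3 = −122.4/9 = −13.60 eV.
The photon energy is |E_4 − E_3| = 5.95 eV.

5.95 eV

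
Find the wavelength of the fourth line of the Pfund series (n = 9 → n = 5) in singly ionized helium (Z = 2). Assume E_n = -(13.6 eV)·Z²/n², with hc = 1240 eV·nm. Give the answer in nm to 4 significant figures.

The Pfund series terminates on n_f = 5; the fourth line has n_i = 5+4 = 9.
ΔE = 54.40 × (1/5² − 1/9²) = 1.504 eV.
λ = 1240 / 1.504 = 824.3 nm.

824.3 nm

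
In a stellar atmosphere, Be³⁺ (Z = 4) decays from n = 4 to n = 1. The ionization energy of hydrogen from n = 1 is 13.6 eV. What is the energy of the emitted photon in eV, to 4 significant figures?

The Bohr energies scale as Z², so for Z = 4: E_n = −217.6/n² eV.
E_4 = −217.6/16 = −13.60 eV and E_1 = −217.6/1 = −217.6 eV.
The photon energy is |E_4 − E_1| = 204.0 eV.

204.0 eV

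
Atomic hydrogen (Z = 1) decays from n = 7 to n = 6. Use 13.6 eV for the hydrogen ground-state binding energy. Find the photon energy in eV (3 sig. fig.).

0.100 eV

E_7 = −13.60/49 = −0.2776 eV and E_6 = −13.60/36 = −0.3778 eV.
The photon energy is |E_7 − E_6| = 0.100 eV.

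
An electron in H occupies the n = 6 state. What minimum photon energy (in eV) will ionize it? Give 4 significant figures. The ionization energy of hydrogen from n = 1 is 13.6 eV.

E_6 = −13.60/36 = −0.3778 eV, so ionization (to E = 0) requires 0.3778 eV.

0.3778 eV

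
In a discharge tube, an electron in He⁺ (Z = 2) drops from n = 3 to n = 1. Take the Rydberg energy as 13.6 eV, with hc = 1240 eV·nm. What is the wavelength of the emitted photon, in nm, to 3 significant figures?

25.6 nm

For Z = 2 the level energies scale as Z², so the effective Rydberg energy is 13.6 × 4 = 54.40 eV.
ΔE = 54.40 × (1/1² − 1/3²) = 54.40 × 0.8889 = 48.36 eV.
λ = hc/ΔE = 1240 / 48.36 = 25.6 nm.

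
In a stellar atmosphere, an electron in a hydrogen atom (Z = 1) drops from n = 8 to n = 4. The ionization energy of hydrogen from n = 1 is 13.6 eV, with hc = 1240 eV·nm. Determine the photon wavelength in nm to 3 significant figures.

1950 nm

ΔE = 13.60 × (1/4² − 1/8²) = 13.60 × 0.04688 = 0.6375 eV.
λ = hc/ΔE = 1240 / 0.6375 = 1950 nm.
This line belongs to the Brackett series.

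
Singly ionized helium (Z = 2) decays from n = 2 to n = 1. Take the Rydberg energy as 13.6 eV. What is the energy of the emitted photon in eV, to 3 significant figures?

40.8 eV

The Bohr energies scale as Z², so for Z = 2: E_n = −54.40/n² eV.
E_2 = −54.40/4 = −13.60 eV and E_1 = −54.40/1 = −54.40 eV.
The photon energy is |E_2 − E_1| = 40.8 eV.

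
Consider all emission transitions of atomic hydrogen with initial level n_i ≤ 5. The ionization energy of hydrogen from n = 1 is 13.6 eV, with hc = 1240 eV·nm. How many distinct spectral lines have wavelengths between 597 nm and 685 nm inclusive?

1

Enumerate all n_i → n_f pairs with 1 ≤ n_f < n_i ≤ 5 and compute λ = 1240 / [13.6·1·(1/n_f² − 1/n_i²)].
Lines falling in [597, 685] nm: 3→2 (656.5 nm).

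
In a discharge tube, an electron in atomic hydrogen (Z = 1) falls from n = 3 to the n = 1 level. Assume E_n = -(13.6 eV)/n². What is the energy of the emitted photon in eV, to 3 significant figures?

E_3 = −13.60/9 = −1.511 eV and E_1 = −13.60/1 = −13.60 eV.
The photon energy is |E_3 − E_1| = 12.1 eV.

12.1 eV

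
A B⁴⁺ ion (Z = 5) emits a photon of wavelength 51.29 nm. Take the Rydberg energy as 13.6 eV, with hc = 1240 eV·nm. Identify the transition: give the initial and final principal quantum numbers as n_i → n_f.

n_i = 5, n_f = 3

The photon energy is ΔE = hc/λ = 1240 / 51.29 = 24.18 eV.
With Z = 5, ΔE = 340.0 × (1/n_f² − 1/n_i²), so 1/n_f² − 1/n_i² = 0.07111.
Trying n_f = 3 gives 1/n_i² = 0.04000, i.e. n_i ≈ 5; this pair matches.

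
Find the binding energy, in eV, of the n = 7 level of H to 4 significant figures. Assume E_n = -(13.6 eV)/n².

E_7 = −13.60/49 = −0.2776 eV, so ionization (to E = 0) requires 0.2776 eV.

0.2776 eV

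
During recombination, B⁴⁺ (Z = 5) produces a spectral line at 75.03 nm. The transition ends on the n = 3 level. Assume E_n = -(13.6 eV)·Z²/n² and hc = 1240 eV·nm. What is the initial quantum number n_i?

n_i = 4

The photon energy is ΔE = hc/λ = 1240 / 75.03 = 16.53 eV.
With Z = 5, ΔE = 340.0 × (1/n_f² − 1/n_i²), so 1/n_f² − 1/n_i² = 0.04861.
With n_f = 3: 1/n_i² = 1/9 − 0.04861 = 0.06250, so n_i ≈ 4.00.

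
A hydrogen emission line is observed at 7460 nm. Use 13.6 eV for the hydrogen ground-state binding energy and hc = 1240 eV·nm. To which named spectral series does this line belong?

ΔE = 1240/7460 = 0.1662 eV.
This matches 13.6 × (1/5² − 1/6²), so n_f = 5: the Pfund series.

Pfund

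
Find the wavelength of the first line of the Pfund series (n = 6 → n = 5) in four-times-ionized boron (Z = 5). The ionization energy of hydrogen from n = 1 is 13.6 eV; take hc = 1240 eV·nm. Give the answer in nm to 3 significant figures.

The Pfund series terminates on n_f = 5; the first line has n_i = 5+1 = 6.
ΔE = 340.0 × (1/5² − 1/6²) = 4.156 eV.
λ = 1240 / 4.156 = 298 nm.

298 nm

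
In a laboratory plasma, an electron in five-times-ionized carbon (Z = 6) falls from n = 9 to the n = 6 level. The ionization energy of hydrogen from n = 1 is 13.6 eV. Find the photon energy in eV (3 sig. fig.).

The Bohr energies scale as Z², so for Z = 6: E_n = −489.6/n² eV.
E_9 = −489.6/81 = −6.044 eV and E_6 = −489.6/36 = −13.60 eV.
The photon energy is |E_9 − E_6| = 7.56 eV.

7.56 eV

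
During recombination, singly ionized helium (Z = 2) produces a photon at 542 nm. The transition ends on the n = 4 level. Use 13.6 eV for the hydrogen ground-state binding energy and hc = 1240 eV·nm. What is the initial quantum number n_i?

n_i = 7

The photon energy is ΔE = hc/λ = 1240 / 542 = 2.288 eV.
With Z = 2, ΔE = 54.40 × (1/n_f² − 1/n_i²), so 1/n_f² − 1/n_i² = 0.04206.
With n_f = 4: 1/n_i² = 1/16 − 0.04206 = 0.02044, so n_i ≈ 6.99.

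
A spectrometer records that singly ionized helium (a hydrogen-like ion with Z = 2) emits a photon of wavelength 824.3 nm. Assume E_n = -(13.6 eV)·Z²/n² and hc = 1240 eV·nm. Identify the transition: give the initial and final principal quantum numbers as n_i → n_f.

n_i = 9, n_f = 5

The photon energy is ΔE = hc/λ = 1240 / 824.3 = 1.504 eV.
With Z = 2, ΔE = 54.40 × (1/n_f² − 1/n_i²), so 1/n_f² − 1/n_i² = 0.02765.
Trying n_f = 5 gives 1/n_i² = 0.01235, i.e. n_i ≈ 9; this pair matches.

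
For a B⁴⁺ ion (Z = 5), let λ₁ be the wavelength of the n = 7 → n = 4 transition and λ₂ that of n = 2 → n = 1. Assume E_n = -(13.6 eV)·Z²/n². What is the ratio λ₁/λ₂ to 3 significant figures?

17.8

λ ∝ 1/ΔE ∝ 1/(1/n_f² − 1/n_i²), and the Z² and hc factors cancel in the ratio.
λ₁/λ₂ = (1/1² − 1/2²)/(1/4² − 1/7²) = 0.7500/0.04209 = 17.8.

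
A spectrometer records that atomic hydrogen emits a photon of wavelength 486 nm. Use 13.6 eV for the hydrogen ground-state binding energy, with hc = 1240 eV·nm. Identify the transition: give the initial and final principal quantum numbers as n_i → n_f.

n_i = 4, n_f = 2

The photon energy is ΔE = hc/λ = 1240 / 486 = 2.551 eV.
With Z = 1, ΔE = 13.60 × (1/n_f² − 1/n_i²), so 1/n_f² − 1/n_i² = 0.1876.
Trying n_f = 2 gives 1/n_i² = 0.06239, i.e. n_i ≈ 4; this pair matches.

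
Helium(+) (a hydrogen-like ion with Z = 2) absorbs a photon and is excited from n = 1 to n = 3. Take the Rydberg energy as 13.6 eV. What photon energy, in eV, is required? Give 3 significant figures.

The Bohr energies scale as Z², so for Z = 2: E_n = −54.40/n² eV.
E_3 = −54.40/9 = −6.044 eV and E_1 = −54.40/1 = −54.40 eV.
The photon energy is |E_3 − E_1| = 48.4 eV.

48.4 eV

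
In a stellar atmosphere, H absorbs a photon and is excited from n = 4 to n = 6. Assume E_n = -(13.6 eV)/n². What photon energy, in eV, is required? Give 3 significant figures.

E_6 = −13.60/36 = −0.3778 eV and E_4 = −13.60/16 = −0.8500 eV.
The photon energy is |E_6 − E_4| = 0.472 eV.

0.472 eV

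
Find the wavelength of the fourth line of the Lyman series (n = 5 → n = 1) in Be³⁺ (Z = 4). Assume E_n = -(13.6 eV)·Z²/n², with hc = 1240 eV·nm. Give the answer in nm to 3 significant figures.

The Lyman series terminates on n_f = 1; the fourth line has n_i = 1+4 = 5.
ΔE = 217.6 × (1/1² − 1/5²) = 208.9 eV.
λ = 1240 / 208.9 = 5.94 nm.

5.94 nm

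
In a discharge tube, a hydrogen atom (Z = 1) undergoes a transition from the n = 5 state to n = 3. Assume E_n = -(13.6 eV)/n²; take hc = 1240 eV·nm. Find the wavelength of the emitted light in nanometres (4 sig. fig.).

ΔE = 13.60 × (1/3² − 1/5²) = 13.60 × 0.07111 = 0.9671 eV.
λ = hc/ΔE = 1240 / 0.9671 = 1282 nm.
This line belongs to the Paschen series.

1282 nm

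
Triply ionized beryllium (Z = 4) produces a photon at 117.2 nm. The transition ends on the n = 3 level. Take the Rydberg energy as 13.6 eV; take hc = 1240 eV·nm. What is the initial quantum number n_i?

n_i = 4

The photon energy is ΔE = hc/λ = 1240 / 117.2 = 10.58 eV.
With Z = 4, ΔE = 217.6 × (1/n_f² − 1/n_i²), so 1/n_f² − 1/n_i² = 0.04862.
With n_f = 3: 1/n_i² = 1/9 − 0.04862 = 0.06249, so n_i ≈ 4.00.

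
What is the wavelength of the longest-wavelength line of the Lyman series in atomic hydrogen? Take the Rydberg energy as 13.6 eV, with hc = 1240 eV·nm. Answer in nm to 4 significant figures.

The Lyman series terminates on n_f = 1; the first line has n_i = 1+1 = 2.
ΔE = 13.60 × (1/1² − 1/2²) = 10.20 eV.
λ = 1240 / 10.20 = 121.6 nm.

121.6 nm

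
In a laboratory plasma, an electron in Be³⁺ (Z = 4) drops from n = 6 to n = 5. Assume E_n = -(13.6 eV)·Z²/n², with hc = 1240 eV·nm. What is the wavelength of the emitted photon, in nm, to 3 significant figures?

For Z = 4 the level energies scale as Z², so the effective Rydberg energy is 13.6 × 16 = 217.6 eV.
ΔE = 217.6 × (1/5² − 1/6²) = 217.6 × 0.01222 = 2.660 eV.
λ = hc/ΔE = 1240 / 2.660 = 466 nm.

466 nm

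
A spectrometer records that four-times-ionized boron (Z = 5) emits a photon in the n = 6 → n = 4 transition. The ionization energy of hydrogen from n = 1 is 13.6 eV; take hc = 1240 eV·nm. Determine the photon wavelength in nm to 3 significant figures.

For Z = 5 the level energies scale as Z², so the effective Rydberg energy is 13.6 × 25 = 340.0 eV.
ΔE = 340.0 × (1/4² − 1/6²) = 340.0 × 0.03472 = 11.81 eV.
λ = hc/ΔE = 1240 / 11.81 = 105 nm.

105 nm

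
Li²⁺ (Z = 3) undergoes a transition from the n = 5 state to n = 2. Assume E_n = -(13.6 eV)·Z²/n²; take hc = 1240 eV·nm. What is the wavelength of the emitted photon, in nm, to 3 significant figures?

For Z = 3 the level energies scale as Z², so the effective Rydberg energy is 13.6 × 9 = 122.4 eV.
ΔE = 122.4 × (1/2² − 1/5²) = 122.4 × 0.2100 = 25.70 eV.
λ = hc/ΔE = 1240 / 25.70 = 48.2 nm.

48.2 nm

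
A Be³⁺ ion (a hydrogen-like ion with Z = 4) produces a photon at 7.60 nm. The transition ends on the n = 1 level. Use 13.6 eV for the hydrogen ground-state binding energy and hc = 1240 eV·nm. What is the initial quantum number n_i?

n_i = 2

The photon energy is ΔE = hc/λ = 1240 / 7.60 = 163.2 eV.
With Z = 4, ΔE = 217.6 × (1/n_f² − 1/n_i²), so 1/n_f² − 1/n_i² = 0.7498.
With n_f = 1: 1/n_i² = 1/1 − 0.7498 = 0.2502, so n_i ≈ 2.00.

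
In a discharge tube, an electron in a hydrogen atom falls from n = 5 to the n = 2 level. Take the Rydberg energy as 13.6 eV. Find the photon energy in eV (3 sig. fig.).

E_5 = −13.60/25 = −0.5440 eV and E_2 = −13.60/4 = −3.400 eV.
The photon energy is |E_5 − E_2| = 2.86 eV.

2.86 eV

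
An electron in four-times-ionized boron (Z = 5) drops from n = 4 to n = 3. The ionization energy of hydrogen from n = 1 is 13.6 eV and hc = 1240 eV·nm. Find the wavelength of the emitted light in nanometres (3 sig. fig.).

For Z = 5 the level energies scale as Z², so the effective Rydberg energy is 13.6 × 25 = 340.0 eV.
ΔE = 340.0 × (1/3² − 1/4²) = 340.0 × 0.04861 = 16.53 eV.
λ = hc/ΔE = 1240 / 16.53 = 75.0 nm.

75.0 nm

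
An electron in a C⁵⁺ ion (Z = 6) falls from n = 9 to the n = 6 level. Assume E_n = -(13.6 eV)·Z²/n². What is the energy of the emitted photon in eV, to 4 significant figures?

7.556 eV

The Bohr energies scale as Z², so for Z = 6: E_n = −489.6/n² eV.
E_9 = −489.6/81 = −6.044 eV and E_6 = −489.6/36 = −13.60 eV.
The photon energy is |E_9 − E_6| = 7.556 eV.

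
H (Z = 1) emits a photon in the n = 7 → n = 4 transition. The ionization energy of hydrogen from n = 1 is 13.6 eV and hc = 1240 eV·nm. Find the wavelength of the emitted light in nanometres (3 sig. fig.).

2170 nm

ΔE = 13.60 × (1/4² − 1/7²) = 13.60 × 0.04209 = 0.5724 eV.
λ = hc/ΔE = 1240 / 0.5724 = 2170 nm.
This line belongs to the Brackett series.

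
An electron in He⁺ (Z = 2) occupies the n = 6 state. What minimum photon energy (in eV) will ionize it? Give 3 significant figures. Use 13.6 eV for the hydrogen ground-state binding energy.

1.51 eV

E_n = −13.6 Z²/n² = −54.40/n² eV for Z = 2.
E_6 = −54.40/36 = −1.51 eV, so ionization (to E = 0) requires 1.51 eV.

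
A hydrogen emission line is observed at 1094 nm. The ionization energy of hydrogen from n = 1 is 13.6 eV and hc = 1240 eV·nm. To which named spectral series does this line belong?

Paschen

ΔE = 1240/1094 = 1.133 eV.
This matches 13.6 × (1/3² − 1/6²), so n_f = 3: the Paschen series.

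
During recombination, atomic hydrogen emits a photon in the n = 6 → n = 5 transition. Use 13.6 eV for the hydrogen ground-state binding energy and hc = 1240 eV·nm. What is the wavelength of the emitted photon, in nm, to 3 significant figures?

ΔE = 13.60 × (1/5² − 1/6²) = 13.60 × 0.01222 = 0.1662 eV.
λ = hc/ΔE = 1240 / 0.1662 = 7460 nm.

7460 nm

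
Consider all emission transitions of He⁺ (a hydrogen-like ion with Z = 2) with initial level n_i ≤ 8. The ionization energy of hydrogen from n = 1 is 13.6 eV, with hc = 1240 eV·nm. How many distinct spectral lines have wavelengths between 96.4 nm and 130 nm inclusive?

5

Enumerate all n_i → n_f pairs with 1 ≤ n_f < n_i ≤ 8 and compute λ = 1240 / [13.6·4·(1/n_f² − 1/n_i²)].
Lines falling in [96.4, 130] nm: 8→2 (97.25 nm), 7→2 (99.28 nm), 6→2 (102.6 nm), 5→2 (108.5 nm), 4→2 (121.6 nm).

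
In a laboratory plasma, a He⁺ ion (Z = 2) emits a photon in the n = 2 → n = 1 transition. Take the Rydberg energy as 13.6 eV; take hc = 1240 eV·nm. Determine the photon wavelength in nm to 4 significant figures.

30.39 nm

For Z = 2 the level energies scale as Z², so the effective Rydberg energy is 13.6 × 4 = 54.40 eV.
ΔE = 54.40 × (1/1² − 1/2²) = 54.40 × 0.7500 = 40.80 eV.
λ = hc/ΔE = 1240 / 40.80 = 30.39 nm.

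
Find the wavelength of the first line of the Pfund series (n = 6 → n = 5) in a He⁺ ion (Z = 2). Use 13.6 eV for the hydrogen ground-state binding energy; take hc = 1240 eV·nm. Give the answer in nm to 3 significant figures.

The Pfund series terminates on n_f = 5; the first line has n_i = 5+1 = 6.
ΔE = 54.40 × (1/5² − 1/6²) = 0.6649 eV.
λ = 1240 / 0.6649 = 1860 nm.

1860 nm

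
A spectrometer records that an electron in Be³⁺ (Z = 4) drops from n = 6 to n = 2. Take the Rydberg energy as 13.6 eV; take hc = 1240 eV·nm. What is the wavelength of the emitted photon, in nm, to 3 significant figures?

25.6 nm

For Z = 4 the level energies scale as Z², so the effective Rydberg energy is 13.6 × 16 = 217.6 eV.
ΔE = 217.6 × (1/2² − 1/6²) = 217.6 × 0.2222 = 48.36 eV.
λ = hc/ΔE = 1240 / 48.36 = 25.6 nm.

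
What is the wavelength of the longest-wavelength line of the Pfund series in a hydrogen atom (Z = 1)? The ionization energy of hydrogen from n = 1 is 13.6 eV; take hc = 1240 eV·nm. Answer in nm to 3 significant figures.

7460 nm

The Pfund series terminates on n_f = 5; the first line has n_i = 5+1 = 6.
ΔE = 13.60 × (1/5² − 1/6²) = 0.1662 eV.
λ = 1240 / 0.1662 = 7460 nm.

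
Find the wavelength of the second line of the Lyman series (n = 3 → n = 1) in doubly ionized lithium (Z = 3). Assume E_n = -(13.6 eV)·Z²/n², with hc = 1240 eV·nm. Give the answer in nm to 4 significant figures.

The Lyman series terminates on n_f = 1; the second line has n_i = 1+2 = 3.
ΔE = 122.4 × (1/1² − 1/3²) = 108.8 eV.
λ = 1240 / 108.8 = 11.40 nm.

11.40 nm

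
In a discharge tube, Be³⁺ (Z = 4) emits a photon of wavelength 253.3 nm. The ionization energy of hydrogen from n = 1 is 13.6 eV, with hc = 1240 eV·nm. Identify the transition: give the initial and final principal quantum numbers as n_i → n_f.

The photon energy is ΔE = hc/λ = 1240 / 253.3 = 4.895 eV.
With Z = 4, ΔE = 217.6 × (1/n_f² − 1/n_i²), so 1/n_f² − 1/n_i² = 0.02250.
Trying n_f = 4 gives 1/n_i² = 0.04000, i.e. n_i ≈ 5; this pair matches.

n_i = 5, n_f = 4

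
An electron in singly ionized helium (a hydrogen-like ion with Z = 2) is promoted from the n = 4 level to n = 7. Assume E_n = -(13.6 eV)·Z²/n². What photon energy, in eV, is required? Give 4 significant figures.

The Bohr energies scale as Z², so for Z = 2: E_n = −54.40/n² eV.
E_7 = −54.40/49 = −1.110 eV and E_4 = −54.40/16 = −3.400 eV.
The photon energy is |E_7 − E_4| = 2.290 eV.

2.290 eV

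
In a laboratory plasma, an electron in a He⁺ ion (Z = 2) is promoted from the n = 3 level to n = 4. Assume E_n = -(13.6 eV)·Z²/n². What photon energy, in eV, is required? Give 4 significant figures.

2.644 eV

The Bohr energies scale as Z², so for Z = 2: E_n = −54.40/n² eV.
E_4 = −54.40/16 = −3.400 eV and E_3 = −54.40/9 = −6.044 eV.
The photon energy is |E_4 − E_3| = 2.644 eV.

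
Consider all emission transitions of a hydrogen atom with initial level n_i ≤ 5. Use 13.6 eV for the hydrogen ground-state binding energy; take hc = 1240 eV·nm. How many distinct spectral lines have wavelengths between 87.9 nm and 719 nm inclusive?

7

Enumerate all n_i → n_f pairs with 1 ≤ n_f < n_i ≤ 5 and compute λ = 1240 / [13.6·1·(1/n_f² − 1/n_i²)].
Lines falling in [87.9, 719] nm: 5→1 (94.98 nm), 4→1 (97.25 nm), 3→1 (102.6 nm), 2→1 (121.6 nm), 5→2 (434.2 nm), 4→2 (486.3 nm), 3→2 (656.5 nm).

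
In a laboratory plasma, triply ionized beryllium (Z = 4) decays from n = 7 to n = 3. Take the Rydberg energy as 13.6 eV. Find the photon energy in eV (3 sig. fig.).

The Bohr energies scale as Z², so for Z = 4: E_n = −217.6/n² eV.
E_7 = −217.6/49 = −4.441 eV and E_3 = −217.6/9 = −24.18 eV.
The photon energy is |E_7 − E_3| = 19.7 eV.

19.7 eV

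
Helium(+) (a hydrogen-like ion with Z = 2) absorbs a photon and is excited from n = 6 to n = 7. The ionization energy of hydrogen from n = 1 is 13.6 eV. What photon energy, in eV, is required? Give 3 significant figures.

The Bohr energies scale as Z², so for Z = 2: E_n = −54.40/n² eV.
E_7 = −54.40/49 = −1.110 eV and E_6 = −54.40/36 = −1.511 eV.
The photon energy is |E_7 − E_6| = 0.401 eV.

0.401 eV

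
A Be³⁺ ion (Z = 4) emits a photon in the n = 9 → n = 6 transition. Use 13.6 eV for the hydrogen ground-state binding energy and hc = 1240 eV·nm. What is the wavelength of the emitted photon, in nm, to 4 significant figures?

369.3 nm

For Z = 4 the level energies scale as Z², so the effective Rydberg energy is 13.6 × 16 = 217.6 eV.
ΔE = 217.6 × (1/6² − 1/9²) = 217.6 × 0.01543 = 3.358 eV.
λ = hc/ΔE = 1240 / 3.358 = 369.3 nm.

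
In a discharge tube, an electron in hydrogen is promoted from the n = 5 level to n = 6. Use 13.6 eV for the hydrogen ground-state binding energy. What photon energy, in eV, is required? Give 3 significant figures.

0.166 eV

E_6 = −13.60/36 = −0.3778 eV and E_5 = −13.60/25 = −0.5440 eV.
The photon energy is |E_6 − E_5| = 0.166 eV.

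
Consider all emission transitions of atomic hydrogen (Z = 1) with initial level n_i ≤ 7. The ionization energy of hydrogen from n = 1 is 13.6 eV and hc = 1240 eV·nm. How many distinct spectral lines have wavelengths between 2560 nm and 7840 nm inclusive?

4

Enumerate all n_i → n_f pairs with 1 ≤ n_f < n_i ≤ 7 and compute λ = 1240 / [13.6·1·(1/n_f² − 1/n_i²)].
Lines falling in [2560, 7840] nm: 6→4 (2626 nm), 5→4 (4052 nm), 7→5 (4654 nm), 6→5 (7460 nm).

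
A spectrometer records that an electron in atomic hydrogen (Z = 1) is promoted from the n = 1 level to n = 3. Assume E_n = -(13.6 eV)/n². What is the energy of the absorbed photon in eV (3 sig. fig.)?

12.1 eV

E_3 = −13.60/9 = −1.511 eV and E_1 = −13.60/1 = −13.60 eV.
The photon energy is |E_3 − E_1| = 12.1 eV.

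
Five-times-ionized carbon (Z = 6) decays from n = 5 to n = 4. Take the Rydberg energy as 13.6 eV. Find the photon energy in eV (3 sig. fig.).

The Bohr energies scale as Z², so for Z = 6: E_n = −489.6/n² eV.
E_5 = −489.6/25 = −19.58 eV and E_4 = −489.6/16 = −30.60 eV.
The photon energy is |E_5 − E_4| = 11.0 eV.

11.0 eV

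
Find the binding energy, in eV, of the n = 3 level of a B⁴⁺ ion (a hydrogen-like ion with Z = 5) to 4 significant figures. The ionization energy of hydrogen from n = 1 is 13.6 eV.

E_n = −13.6 Z²/n² = −340.0/n² eV for Z = 5.
E_3 = −340.0/9 = −37.78 eV, so ionization (to E = 0) requires 37.78 eV.

37.78 eV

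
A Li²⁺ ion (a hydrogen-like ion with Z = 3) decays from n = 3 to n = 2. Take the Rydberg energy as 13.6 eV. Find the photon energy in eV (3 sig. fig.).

The Bohr energies scale as Z², so for Z = 3: E_n = −122.4/n² eV.
E_3 = −122.4/9 = −13.60 eV and E_2 = −122.4/4 = −30.60 eV.
The photon energy is |E_3 − E_2| = 17.0 eV.

17.0 eV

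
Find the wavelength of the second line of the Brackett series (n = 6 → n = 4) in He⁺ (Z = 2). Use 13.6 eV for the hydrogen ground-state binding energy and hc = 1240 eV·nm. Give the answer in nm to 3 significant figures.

656 nm

The Brackett series terminates on n_f = 4; the second line has n_i = 4+2 = 6.
ΔE = 54.40 × (1/4² − 1/6²) = 1.889 eV.
λ = 1240 / 1.889 = 656 nm.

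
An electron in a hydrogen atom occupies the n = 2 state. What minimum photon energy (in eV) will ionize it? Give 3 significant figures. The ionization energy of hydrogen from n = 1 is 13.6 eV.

3.40 eV

E_2 = −13.60/4 = −3.40 eV, so ionization (to E = 0) requires 3.40 eV.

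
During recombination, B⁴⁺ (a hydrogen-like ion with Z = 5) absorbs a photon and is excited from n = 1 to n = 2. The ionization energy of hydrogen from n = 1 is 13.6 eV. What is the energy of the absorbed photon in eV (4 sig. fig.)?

The Bohr energies scale as Z², so for Z = 5: E_n = −340.0/n² eV.
E_2 = −340.0/4 = −85.00 eV and E_1 = −340.0/1 = −340.0 eV.
The photon energy is |E_2 − E_1| = 255.0 eV.

255.0 eV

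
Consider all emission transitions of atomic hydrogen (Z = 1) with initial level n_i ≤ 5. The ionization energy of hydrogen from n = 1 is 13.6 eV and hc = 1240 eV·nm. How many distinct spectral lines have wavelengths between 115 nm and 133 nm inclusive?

Enumerate all n_i → n_f pairs with 1 ≤ n_f < n_i ≤ 5 and compute λ = 1240 / [13.6·1·(1/n_f² − 1/n_i²)].
Lines falling in [115, 133] nm: 2→1 (121.6 nm).

1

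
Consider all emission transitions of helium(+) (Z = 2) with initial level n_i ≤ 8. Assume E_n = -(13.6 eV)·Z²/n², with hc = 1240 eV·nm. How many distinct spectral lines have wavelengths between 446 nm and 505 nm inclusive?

2

Enumerate all n_i → n_f pairs with 1 ≤ n_f < n_i ≤ 8 and compute λ = 1240 / [13.6·4·(1/n_f² − 1/n_i²)].
Lines falling in [446, 505] nm: 4→3 (468.9 nm), 8→4 (486.3 nm).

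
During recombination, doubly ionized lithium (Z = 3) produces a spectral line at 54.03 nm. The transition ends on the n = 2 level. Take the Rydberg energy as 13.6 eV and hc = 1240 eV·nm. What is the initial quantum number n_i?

n_i = 4

The photon energy is ΔE = hc/λ = 1240 / 54.03 = 22.95 eV.
With Z = 3, ΔE = 122.4 × (1/n_f² − 1/n_i²), so 1/n_f² − 1/n_i² = 0.1875.
With n_f = 2: 1/n_i² = 1/4 − 0.1875 = 0.06250, so n_i ≈ 4.00.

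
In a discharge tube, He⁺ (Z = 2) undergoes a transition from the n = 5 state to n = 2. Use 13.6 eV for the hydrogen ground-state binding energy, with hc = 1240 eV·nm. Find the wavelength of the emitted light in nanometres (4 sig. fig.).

For Z = 2 the level energies scale as Z², so the effective Rydberg energy is 13.6 × 4 = 54.40 eV.
ΔE = 54.40 × (1/2² − 1/5²) = 54.40 × 0.2100 = 11.42 eV.
λ = hc/ΔE = 1240 / 11.42 = 108.5 nm.

108.5 nm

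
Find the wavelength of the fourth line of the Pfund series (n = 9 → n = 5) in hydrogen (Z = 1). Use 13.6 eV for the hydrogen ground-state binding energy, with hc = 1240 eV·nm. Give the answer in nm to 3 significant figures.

The Pfund series terminates on n_f = 5; the fourth line has n_i = 5+4 = 9.
ΔE = 13.60 × (1/5² − 1/9²) = 0.3761 eV.
λ = 1240 / 0.3761 = 3300 nm.

3300 nm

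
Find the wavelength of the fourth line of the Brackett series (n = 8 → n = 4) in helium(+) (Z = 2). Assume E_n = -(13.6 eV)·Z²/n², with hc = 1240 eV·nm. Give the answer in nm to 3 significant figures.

486 nm

The Brackett series terminates on n_f = 4; the fourth line has n_i = 4+4 = 8.
ΔE = 54.40 × (1/4² − 1/8²) = 2.550 eV.
λ = 1240 / 2.550 = 486 nm.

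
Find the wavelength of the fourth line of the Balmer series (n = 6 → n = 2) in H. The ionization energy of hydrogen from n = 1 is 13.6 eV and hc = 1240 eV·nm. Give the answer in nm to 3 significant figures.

410 nm

The Balmer series terminates on n_f = 2; the fourth line has n_i = 2+4 = 6.
ΔE = 13.60 × (1/2² − 1/6²) = 3.022 eV.
λ = 1240 / 3.022 = 410 nm.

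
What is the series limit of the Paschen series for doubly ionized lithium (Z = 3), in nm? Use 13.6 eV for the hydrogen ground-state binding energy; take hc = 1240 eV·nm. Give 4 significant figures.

The Paschen series has lower level n_f = 3; the series limit corresponds to n_i → ∞.
ΔE_max = 13.6 × 9 / 3² = 13.60 eV.
λ_min = 1240 / 13.60 = 91.18 nm.

91.18 nm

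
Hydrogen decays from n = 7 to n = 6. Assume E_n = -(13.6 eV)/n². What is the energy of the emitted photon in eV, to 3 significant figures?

0.100 eV

E_7 = −13.60/49 = −0.2776 eV and E_6 = −13.60/36 = −0.3778 eV.
The photon energy is |E_7 − E_6| = 0.100 eV.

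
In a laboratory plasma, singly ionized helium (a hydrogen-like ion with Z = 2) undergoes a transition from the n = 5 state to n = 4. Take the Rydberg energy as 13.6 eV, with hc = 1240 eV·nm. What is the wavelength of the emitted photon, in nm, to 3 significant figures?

1010 nm

For Z = 2 the level energies scale as Z², so the effective Rydberg energy is 13.6 × 4 = 54.40 eV.
ΔE = 54.40 × (1/4² − 1/5²) = 54.40 × 0.02250 = 1.224 eV.
λ = hc/ΔE = 1240 / 1.224 = 1010 nm.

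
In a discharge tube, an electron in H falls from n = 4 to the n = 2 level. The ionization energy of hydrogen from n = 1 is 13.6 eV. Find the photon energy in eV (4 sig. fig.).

E_4 = −13.60/16 = −0.8500 eV and E_2 = −13.60/4 = −3.400 eV.
The photon energy is |E_4 − E_2| = 2.550 eV.

2.550 eV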